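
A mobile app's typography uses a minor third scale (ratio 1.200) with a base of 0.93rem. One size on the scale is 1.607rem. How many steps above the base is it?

1.200ⁿ = 1.607 / 0.93 = 1.7280
n = ln(1.7280) / ln(1.200) = 0.5469 / 0.1823 ≈ 3.00

3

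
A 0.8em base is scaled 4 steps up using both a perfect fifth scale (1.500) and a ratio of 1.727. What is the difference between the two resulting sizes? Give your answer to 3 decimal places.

Perfect fifth: 0.8 × 1.500⁴ = 4.05000em
At 1.727: 0.8 × 1.727⁴ = 7.11638em
Difference: 7.11638 − 4.05000 = 3.06638em

3.066em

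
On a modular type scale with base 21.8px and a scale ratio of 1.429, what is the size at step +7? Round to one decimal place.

A modular type scale is a geometric sequence: sizeₙ = base × rⁿ.
21.8 × 1.429⁷ = 21.8 × 12.16818 ≈ 265.27

265.3px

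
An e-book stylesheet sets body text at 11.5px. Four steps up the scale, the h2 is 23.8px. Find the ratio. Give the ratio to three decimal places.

1.199

The ratio satisfies 11.5 × r⁴ = 23.8, so r = (23.8 / 11.5)^(1/4).
r = 2.0696^(1/4) ≈ 1.1994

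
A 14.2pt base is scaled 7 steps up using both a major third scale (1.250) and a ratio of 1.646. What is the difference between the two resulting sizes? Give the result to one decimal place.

Major third: 14.2 × 1.250⁷ = 67.711pt
At 1.646: 14.2 × 1.646⁷ = 464.833pt
Difference: 464.833 − 67.711 = 397.122pt

397.1pt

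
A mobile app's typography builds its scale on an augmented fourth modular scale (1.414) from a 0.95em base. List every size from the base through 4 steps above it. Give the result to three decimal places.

0.950em, 1.343em, 1.899em, 2.686em, 3.798em

Step 0: 0.95em
Step 1: 0.95 × 1.414 = 1.343
Step 2: 0.95 × 1.414² = 1.899
Step 3: 0.95 × 1.414³ = 2.686
Step 4: 0.95 × 1.414⁴ = 3.798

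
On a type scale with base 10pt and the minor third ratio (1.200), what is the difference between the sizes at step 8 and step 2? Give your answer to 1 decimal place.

28.6pt

Step 2: 10.0 × 1.200² = 14.400pt
Step 8: 10.0 × 1.200⁸ = 42.998pt
Difference: 42.998 − 14.400 = 28.598pt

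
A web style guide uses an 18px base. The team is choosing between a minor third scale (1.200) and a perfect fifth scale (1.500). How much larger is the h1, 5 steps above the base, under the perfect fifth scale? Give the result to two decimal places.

Minor third: 18.0 × 1.200⁵ = 44.7898px
Perfect fifth: 18.0 × 1.500⁵ = 136.6875px
Difference: 136.6875 − 44.7898 = 91.8977px

91.90px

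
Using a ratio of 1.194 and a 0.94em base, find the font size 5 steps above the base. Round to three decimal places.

2.281em

0.94 × 1.194⁵ = 0.94 × 2.42673 ≈ 2.281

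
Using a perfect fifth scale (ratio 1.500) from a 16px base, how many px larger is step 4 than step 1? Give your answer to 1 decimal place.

57.0px

Step 1: 16.0 × 1.500 = 24.000px
Step 4: 16.0 × 1.500⁴ = 81.000px
Difference: 81.000 − 24.000 = 57.000px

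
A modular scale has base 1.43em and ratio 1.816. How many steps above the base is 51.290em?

1.816ⁿ = 51.290 / 1.43 = 35.8671
n = ln(35.8671) / ln(1.816) = 3.5798 / 0.5966 ≈ 6.00

6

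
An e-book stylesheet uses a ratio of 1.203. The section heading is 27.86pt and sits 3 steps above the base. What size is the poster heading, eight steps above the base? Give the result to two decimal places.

27.86 × 1.203⁵ = 27.86 × 2.51958 ≈ 70.195

70.20pt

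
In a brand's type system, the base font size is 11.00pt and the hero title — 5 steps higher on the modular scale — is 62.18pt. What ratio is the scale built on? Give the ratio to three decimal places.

r⁵ = 62.18 / 11.00, so r = (62.18/11.00)^(1/5).
r = 5.6527^(1/5) ≈ 1.4140

1.414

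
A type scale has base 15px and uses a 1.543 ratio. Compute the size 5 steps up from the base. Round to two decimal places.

131.20px

Every step multiplies by the scale ratio.
15.0 × 1.543⁵ = 15.0 × 8.74641 ≈ 131.20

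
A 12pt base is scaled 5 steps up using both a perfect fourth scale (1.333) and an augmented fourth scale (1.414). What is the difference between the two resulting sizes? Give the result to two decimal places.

Perfect fourth: 12.0 × 1.333⁵ = 50.5047pt
Augmented fourth: 12.0 × 1.414⁵ = 67.8310pt
Difference: 67.8310 − 50.5047 = 17.3263pt

17.33pt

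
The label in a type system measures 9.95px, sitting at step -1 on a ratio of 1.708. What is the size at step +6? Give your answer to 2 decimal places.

9.95 × 1.708⁷ = 9.95 × 42.40480 ≈ 421.928

421.93px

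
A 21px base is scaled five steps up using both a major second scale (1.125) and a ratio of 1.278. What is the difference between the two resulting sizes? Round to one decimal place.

33.8px

Major second: 21.0 × 1.125⁵ = 37.843px
At 1.278: 21.0 × 1.278⁵ = 71.593px
Difference: 71.593 − 37.843 = 33.750px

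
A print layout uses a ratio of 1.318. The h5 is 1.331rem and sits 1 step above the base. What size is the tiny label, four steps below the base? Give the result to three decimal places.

1.331 ÷ 1.318⁵ = 1.331 ÷ 3.97720 ≈ 0.335

0.335rem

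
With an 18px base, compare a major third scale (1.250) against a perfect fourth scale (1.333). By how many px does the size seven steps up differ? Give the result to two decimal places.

48.78px

Major third: 18.0 × 1.250⁷ = 85.8307px
Perfect fourth: 18.0 × 1.333⁷ = 134.6119px
Difference: 134.6119 − 85.8307 = 48.7812px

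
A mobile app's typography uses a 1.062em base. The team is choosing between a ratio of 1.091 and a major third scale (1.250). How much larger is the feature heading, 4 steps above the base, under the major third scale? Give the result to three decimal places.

1.088em

At 1.091: 1.062 × 1.091⁴ = 1.50461em
Major third: 1.062 × 1.250⁴ = 2.59277em
Difference: 2.59277 − 1.50461 = 1.08816em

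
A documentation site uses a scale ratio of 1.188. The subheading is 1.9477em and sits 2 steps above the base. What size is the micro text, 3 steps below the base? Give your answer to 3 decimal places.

0.823em

1.9477 ÷ 1.188⁵ = 1.9477 ÷ 2.36637 ≈ 0.823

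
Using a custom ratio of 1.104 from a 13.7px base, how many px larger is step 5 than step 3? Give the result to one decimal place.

4.0px

Step 3: 13.7 × 1.104³ = 18.434px
Step 5: 13.7 × 1.104⁵ = 22.468px
Difference: 22.468 − 18.434 = 4.034px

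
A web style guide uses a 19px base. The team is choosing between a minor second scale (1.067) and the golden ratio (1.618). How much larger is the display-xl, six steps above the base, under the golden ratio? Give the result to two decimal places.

Minor second: 19.0 × 1.067⁶ = 28.0376px
Golden ratio: 19.0 × 1.618⁶ = 340.8982px
Difference: 340.8982 − 28.0376 = 312.8606px

312.86px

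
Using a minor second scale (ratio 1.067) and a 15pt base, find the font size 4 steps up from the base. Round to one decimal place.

Each step on a modular scale multiplies by the ratio, so the size n steps from the base is base × ratioⁿ.
15.0 × 1.067⁴ = 15.0 × 1.29616 ≈ 19.44

19.4pt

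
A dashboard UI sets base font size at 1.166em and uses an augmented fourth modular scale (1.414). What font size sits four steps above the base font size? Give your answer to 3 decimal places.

Every step multiplies by the scale ratio.
1.166 × 1.414⁴ = 1.166 × 3.99758 ≈ 4.661

4.661em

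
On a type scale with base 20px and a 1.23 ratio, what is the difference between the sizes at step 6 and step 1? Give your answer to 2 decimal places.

44.66px

Step 1: 20.0 × 1.23 = 24.6000px
Step 6: 20.0 × 1.23⁶ = 69.2565px
Difference: 69.2565 − 24.6000 = 44.6565px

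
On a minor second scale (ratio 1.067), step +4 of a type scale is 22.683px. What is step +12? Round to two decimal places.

22.683 × 1.067⁸ = 22.683 × 1.68002 ≈ 38.108

38.11px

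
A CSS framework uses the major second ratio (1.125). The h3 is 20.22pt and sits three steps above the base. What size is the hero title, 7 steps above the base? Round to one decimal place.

32.4pt

20.22 × 1.125⁴ = 20.22 × 1.60181 ≈ 32.389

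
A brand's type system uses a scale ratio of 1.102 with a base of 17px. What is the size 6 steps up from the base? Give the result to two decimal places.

Each step on a modular scale multiplies by the ratio, so the size n steps from the base is base × ratioⁿ.
17.0 × 1.102⁶ = 17.0 × 1.79098 ≈ 30.45

30.45px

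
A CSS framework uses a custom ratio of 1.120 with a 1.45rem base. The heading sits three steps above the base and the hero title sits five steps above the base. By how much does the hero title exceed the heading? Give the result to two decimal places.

0.52rem

Step 3: 1.45 × 1.120³ = 2.0371rem
Step 5: 1.45 × 1.120⁵ = 2.5554rem
Difference: 2.5554 − 2.0371 = 0.5183rem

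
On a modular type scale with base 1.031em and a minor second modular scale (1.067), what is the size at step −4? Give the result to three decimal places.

0.795em

1.031 ÷ 1.067⁴ = 1.031 ÷ 1.29616 ≈ 0.795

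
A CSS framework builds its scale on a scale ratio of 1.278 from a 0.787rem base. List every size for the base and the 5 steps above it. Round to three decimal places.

0.787rem, 1.006rem, 1.285rem, 1.643rem, 2.099rem, 2.683rem

Step 0: 0.787rem
Step 1: 0.787 × 1.278 = 1.006
Step 2: 0.787 × 1.278² = 1.285
Step 3: 0.787 × 1.278³ = 1.643
Step 4: 0.787 × 1.278⁴ = 2.099
Step 5: 0.787 × 1.278⁵ = 2.683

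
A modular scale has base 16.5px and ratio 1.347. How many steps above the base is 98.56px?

6

1.347ⁿ = 98.56 / 16.5 = 5.9733
n = ln(5.9733) / ln(1.347) = 1.7873 / 0.2979 ≈ 6.00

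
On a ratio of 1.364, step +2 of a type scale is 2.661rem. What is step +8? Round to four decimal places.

The gap is 8 − (2) = 6 steps, so the factor is 1.364^6.
2.661 × 1.364⁶ = 2.661 × 6.44001 ≈ 17.1369

17.1369rem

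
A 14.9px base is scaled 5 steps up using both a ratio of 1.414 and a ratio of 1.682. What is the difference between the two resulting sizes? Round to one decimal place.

116.4px

At 1.414: 14.9 × 1.414⁵ = 84.224px
At 1.682: 14.9 × 1.682⁵ = 200.593px
Difference: 200.593 − 84.224 = 116.369px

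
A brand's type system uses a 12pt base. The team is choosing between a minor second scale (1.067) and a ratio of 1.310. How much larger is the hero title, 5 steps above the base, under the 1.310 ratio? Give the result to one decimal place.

29.7pt

Minor second: 12.0 × 1.067⁵ = 16.596pt
At 1.310: 12.0 × 1.310⁵ = 46.295pt
Difference: 46.295 − 16.596 = 29.699pt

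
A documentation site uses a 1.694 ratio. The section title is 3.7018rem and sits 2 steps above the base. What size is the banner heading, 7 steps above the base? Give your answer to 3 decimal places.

51.639rem

The gap is 7 − (2) = 5 steps, so the factor is 1.694^5.
3.7018 × 1.694⁵ = 3.7018 × 13.94977 ≈ 51.639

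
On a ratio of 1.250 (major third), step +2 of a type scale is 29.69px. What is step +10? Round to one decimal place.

The gap is 10 − (2) = 8 steps, so the factor is 1.250^8.
29.69 × 1.250⁸ = 29.69 × 5.96046 ≈ 176.966

177.0px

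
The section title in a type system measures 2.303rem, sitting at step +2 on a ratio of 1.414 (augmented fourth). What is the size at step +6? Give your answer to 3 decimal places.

The gap is 6 − (2) = 4 steps, so the factor is 1.414^4.
2.303 × 1.414⁴ = 2.303 × 3.99758 ≈ 9.206

9.206rem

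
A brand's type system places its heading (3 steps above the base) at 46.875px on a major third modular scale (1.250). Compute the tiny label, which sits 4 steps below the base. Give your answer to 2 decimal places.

Moving from step +3 to step -4 is 7 steps down, so divide by r⁷.
46.875 ÷ 1.250⁷ = 46.875 ÷ 4.76837 ≈ 9.830

9.83px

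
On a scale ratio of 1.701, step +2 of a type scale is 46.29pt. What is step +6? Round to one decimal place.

The gap is 6 − (2) = 4 steps, so the factor is 1.701^4.
46.29 × 1.701⁴ = 46.29 × 8.37177 ≈ 387.529

387.5pt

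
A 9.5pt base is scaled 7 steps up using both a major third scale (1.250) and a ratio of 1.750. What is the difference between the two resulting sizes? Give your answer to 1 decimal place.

432.2pt

Major third: 9.5 × 1.250⁷ = 45.300pt
At 1.750: 9.5 × 1.750⁷ = 477.518pt
Difference: 477.518 − 45.300 = 432.218pt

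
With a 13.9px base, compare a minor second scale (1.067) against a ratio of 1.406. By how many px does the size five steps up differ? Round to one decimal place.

57.1px

Minor second: 13.9 × 1.067⁵ = 19.224px
At 1.406: 13.9 × 1.406⁵ = 76.373px
Difference: 76.373 − 19.224 = 57.149px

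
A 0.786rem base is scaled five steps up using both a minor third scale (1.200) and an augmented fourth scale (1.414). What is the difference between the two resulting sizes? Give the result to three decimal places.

Minor third: 0.786 × 1.200⁵ = 1.95582rem
Augmented fourth: 0.786 × 1.414⁵ = 4.44293rem
Difference: 4.44293 − 1.95582 = 2.48711rem

2.487rem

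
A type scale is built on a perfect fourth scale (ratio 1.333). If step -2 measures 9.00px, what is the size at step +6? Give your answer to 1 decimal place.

9.00 × 1.333⁸ = 9.00 × 9.96876 ≈ 89.719

89.7px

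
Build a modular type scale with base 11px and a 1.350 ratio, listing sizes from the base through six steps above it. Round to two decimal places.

11.00px, 14.85px, 20.05px, 27.06px, 36.54px, 49.32px, 66.59px

Step 0: 11px
Step 1: 11.0 × 1.350 = 14.85
Step 2: 11.0 × 1.350² = 20.05
Step 3: 11.0 × 1.350³ = 27.06
Step 4: 11.0 × 1.350⁴ = 36.54
Step 5: 11.0 × 1.350⁵ = 49.32
Step 6: 11.0 × 1.350⁶ = 66.59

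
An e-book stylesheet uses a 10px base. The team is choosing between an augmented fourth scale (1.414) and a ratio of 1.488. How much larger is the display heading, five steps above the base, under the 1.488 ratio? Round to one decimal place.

Augmented fourth: 10.0 × 1.414⁵ = 56.526px
At 1.488: 10.0 × 1.488⁵ = 72.948px
Difference: 72.948 − 56.526 = 16.422px

16.4px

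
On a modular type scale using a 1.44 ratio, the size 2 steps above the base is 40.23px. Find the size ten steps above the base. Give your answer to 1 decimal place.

Moving from step +2 to step +10 is 8 steps up, so multiply by r⁸.
40.23 × 1.44⁸ = 40.23 × 18.48843 ≈ 743.789

743.8px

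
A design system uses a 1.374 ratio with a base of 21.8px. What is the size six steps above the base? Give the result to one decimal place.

146.7px

21.8 × 1.374⁶ = 21.8 × 6.72853 ≈ 146.68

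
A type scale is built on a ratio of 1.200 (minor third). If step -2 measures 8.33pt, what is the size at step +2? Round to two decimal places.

Moving from step -2 to step +2 is 4 steps up, so multiply by r⁴.
8.33 × 1.200⁴ = 8.33 × 2.07360 ≈ 17.273

17.27pt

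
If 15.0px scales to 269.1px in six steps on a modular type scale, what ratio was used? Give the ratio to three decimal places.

1.618

r⁶ = 269.1 / 15.0, so r = (269.1/15.0)^(1/6).
r = 17.9400^(1/6) ≈ 1.6180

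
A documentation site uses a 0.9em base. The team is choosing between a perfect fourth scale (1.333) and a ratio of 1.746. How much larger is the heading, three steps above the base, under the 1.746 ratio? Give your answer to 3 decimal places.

2.659em

Perfect fourth: 0.9 × 1.333³ = 2.13173em
At 1.746: 0.9 × 1.746³ = 4.79044em
Difference: 4.79044 − 2.13173 = 2.65871em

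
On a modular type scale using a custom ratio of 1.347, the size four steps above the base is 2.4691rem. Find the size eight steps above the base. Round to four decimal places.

8.1285rem

2.4691 × 1.347⁴ = 2.4691 × 3.29208 ≈ 8.1285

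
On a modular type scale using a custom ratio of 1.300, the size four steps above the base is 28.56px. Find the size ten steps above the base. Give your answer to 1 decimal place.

28.56 × 1.300⁶ = 28.56 × 4.82681 ≈ 137.854

137.9px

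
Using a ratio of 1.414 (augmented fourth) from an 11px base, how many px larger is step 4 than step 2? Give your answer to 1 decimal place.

22.0px

Step 2: 11.0 × 1.414² = 21.993px
Step 4: 11.0 × 1.414⁴ = 43.973px
Difference: 43.973 − 21.993 = 21.980px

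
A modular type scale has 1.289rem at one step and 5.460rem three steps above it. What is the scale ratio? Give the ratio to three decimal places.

1.618

r³ = 5.460 / 1.289, so r = (5.460/1.289)^(1/3).
r = 4.2358^(1/3) ≈ 1.6180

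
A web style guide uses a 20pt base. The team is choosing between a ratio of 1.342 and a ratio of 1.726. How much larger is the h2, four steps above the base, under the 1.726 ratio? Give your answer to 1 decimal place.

112.6pt

At 1.342: 20.0 × 1.342⁴ = 64.869pt
At 1.726: 20.0 × 1.726⁴ = 177.498pt
Difference: 177.498 − 64.869 = 112.629pt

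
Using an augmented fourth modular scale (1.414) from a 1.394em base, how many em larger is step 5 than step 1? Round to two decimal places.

5.91em

Step 1: 1.394 × 1.414 = 1.9711em
Step 5: 1.394 × 1.414⁵ = 7.8797em
Difference: 7.8797 − 1.9711 = 5.9086em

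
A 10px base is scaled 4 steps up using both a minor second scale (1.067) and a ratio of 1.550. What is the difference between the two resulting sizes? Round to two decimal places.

44.76px

Minor second: 10.0 × 1.067⁴ = 12.9616px
At 1.550: 10.0 × 1.550⁴ = 57.7201px
Difference: 57.7201 − 12.9616 = 44.7585px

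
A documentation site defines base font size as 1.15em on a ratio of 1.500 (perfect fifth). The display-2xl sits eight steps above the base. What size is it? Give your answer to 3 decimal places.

29.473em

Every step multiplies by the scale ratio.
1.15 × 1.500⁸ = 1.15 × 25.62891 ≈ 29.473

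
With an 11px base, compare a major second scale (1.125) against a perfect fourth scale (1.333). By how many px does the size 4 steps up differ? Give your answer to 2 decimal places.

Major second: 11.0 × 1.125⁴ = 17.6199px
Perfect fourth: 11.0 × 1.333⁴ = 34.7307px
Difference: 34.7307 − 17.6199 = 17.1108px

17.11px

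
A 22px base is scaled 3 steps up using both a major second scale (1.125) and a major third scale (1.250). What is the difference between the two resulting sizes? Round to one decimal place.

Major second: 22.0 × 1.125³ = 31.324px
Major third: 22.0 × 1.250³ = 42.969px
Difference: 42.969 − 31.324 = 11.645px

11.6px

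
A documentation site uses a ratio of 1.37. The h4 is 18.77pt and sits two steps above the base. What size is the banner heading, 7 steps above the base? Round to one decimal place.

90.6pt

18.77 × 1.37⁵ = 18.77 × 4.82617 ≈ 90.587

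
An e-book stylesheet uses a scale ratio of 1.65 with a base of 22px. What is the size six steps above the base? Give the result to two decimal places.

443.94px

22.0 × 1.65⁶ = 22.0 × 20.17919 ≈ 443.94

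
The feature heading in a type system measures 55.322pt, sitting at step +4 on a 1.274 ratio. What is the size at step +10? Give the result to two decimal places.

55.322 × 1.274⁶ = 55.322 × 4.27579 ≈ 236.545

236.55pt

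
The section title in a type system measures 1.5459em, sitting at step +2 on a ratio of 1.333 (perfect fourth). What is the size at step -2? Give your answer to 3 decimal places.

The gap is -2 − (2) = -4 steps, so the factor is 1.333^-4.
1.5459 ÷ 1.333⁴ = 1.5459 ÷ 3.15733 ≈ 0.490

0.490em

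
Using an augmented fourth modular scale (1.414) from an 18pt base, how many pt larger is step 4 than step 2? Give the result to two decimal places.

35.97pt

Step 2: 18.0 × 1.414² = 35.9891pt
Step 4: 18.0 × 1.414⁴ = 71.9565pt
Difference: 71.9565 − 35.9891 = 35.9674pt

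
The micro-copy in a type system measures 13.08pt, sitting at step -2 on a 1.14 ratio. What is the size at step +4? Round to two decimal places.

13.08 × 1.14⁶ = 13.08 × 2.19497 ≈ 28.710

28.71pt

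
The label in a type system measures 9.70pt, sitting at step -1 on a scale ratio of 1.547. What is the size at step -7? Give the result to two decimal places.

Moving from step -1 to step -7 is 6 steps down, so divide by r⁶.
9.70 ÷ 1.547⁶ = 9.70 ÷ 13.70698 ≈ 0.708

0.71pt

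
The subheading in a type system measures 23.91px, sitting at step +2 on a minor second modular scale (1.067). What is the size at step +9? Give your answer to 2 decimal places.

Moving from step +2 to step +9 is 7 steps up, so multiply by r⁷.
23.91 × 1.067⁷ = 23.91 × 1.57453 ≈ 37.647

37.65px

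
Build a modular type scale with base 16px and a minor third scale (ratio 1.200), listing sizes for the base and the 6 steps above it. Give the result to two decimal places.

Step 0: 16px
Step 1: 16.0 × 1.200 = 19.20
Step 2: 16.0 × 1.200² = 23.04
Step 3: 16.0 × 1.200³ = 27.65
Step 4: 16.0 × 1.200⁴ = 33.18
Step 5: 16.0 × 1.200⁵ = 39.81
Step 6: 16.0 × 1.200⁶ = 47.78

16.00px, 19.20px, 23.04px, 27.65px, 33.18px, 39.81px, 47.78px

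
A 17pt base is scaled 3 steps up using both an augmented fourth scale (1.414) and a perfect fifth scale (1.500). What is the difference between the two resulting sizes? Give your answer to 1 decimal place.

9.3pt

Augmented fourth: 17.0 × 1.414³ = 48.061pt
Perfect fifth: 17.0 × 1.500³ = 57.375pt
Difference: 57.375 − 48.061 = 9.314pt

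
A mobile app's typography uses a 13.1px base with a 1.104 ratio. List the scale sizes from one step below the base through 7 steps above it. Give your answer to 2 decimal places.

11.87px, 13.10px, 14.46px, 15.97px, 17.63px, 19.46px, 21.48px, 23.72px, 26.19px

Step -1: 13.1 ÷ 1.104 = 11.87
Step 0: 13.1px
Step 1: 13.1 × 1.104 = 14.46
Step 2: 13.1 × 1.104² = 15.97
Step 3: 13.1 × 1.104³ = 17.63
Step 4: 13.1 × 1.104⁴ = 19.46
Step 5: 13.1 × 1.104⁵ = 21.48
Step 6: 13.1 × 1.104⁶ = 23.72
Step 7: 13.1 × 1.104⁷ = 26.19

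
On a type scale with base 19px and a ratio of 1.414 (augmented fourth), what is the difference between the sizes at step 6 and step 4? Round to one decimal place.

Step 4: 19.0 × 1.414⁴ = 75.954px
Step 6: 19.0 × 1.414⁶ = 151.862px
Difference: 151.862 − 75.954 = 75.908px

75.9px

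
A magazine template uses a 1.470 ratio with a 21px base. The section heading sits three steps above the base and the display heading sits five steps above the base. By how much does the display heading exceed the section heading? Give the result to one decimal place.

77.4px

Step 3: 21.0 × 1.470³ = 66.707px
Step 5: 21.0 × 1.470⁵ = 144.147px
Difference: 144.147 − 66.707 = 77.440px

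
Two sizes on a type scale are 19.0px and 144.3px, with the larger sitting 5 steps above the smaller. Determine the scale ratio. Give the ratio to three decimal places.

1.500

r⁵ = 144.3 / 19.0, so r = (144.3/19.0)^(1/5).
r = 7.5947^(1/5) ≈ 1.5000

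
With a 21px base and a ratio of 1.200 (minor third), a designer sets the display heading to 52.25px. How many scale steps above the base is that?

5

1.200ⁿ = 52.25 / 21 = 2.4881
n = ln(2.4881) / ln(1.200) = 0.9115 / 0.1823 ≈ 5.00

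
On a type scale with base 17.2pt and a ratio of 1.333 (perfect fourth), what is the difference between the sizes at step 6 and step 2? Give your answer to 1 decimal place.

65.9pt

Step 2: 17.2 × 1.333² = 30.562pt
Step 6: 17.2 × 1.333⁶ = 96.496pt
Difference: 96.496 − 30.562 = 65.934pt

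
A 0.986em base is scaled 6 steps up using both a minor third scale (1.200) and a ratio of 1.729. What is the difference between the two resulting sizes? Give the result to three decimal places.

Minor third: 0.986 × 1.200⁶ = 2.94418em
At 1.729: 0.986 × 1.729⁶ = 26.34189em
Difference: 26.34189 − 2.94418 = 23.39771em

23.398em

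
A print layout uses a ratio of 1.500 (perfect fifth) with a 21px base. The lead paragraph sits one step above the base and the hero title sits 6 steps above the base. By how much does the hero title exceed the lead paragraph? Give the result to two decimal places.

Step 1: 21.0 × 1.500 = 31.5000px
Step 6: 21.0 × 1.500⁶ = 239.2031px
Difference: 239.2031 − 31.5000 = 207.7031px

207.70px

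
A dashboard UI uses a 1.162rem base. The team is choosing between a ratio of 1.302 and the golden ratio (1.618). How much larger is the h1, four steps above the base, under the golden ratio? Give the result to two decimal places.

4.62rem

At 1.302: 1.162 × 1.302⁴ = 3.3393rem
Golden ratio: 1.162 × 1.618⁴ = 7.9638rem
Difference: 7.9638 − 3.3393 = 4.6245rem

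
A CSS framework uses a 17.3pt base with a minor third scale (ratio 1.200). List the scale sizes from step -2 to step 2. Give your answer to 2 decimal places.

12.01pt, 14.42pt, 17.30pt, 20.76pt, 24.91pt

Step -2: 17.3 ÷ 1.200² = 12.01
Step -1: 17.3 ÷ 1.200 = 14.42
Step 0: 17.3pt
Step 1: 17.3 × 1.200 = 20.76
Step 2: 17.3 × 1.200² = 24.91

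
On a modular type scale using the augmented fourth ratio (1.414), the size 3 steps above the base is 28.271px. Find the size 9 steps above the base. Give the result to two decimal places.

225.96px

28.271 × 1.414⁶ = 28.271 × 7.99275 ≈ 225.963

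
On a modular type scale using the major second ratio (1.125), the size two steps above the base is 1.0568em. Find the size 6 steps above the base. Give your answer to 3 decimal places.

1.693em

1.0568 × 1.125⁴ = 1.0568 × 1.60181 ≈ 1.693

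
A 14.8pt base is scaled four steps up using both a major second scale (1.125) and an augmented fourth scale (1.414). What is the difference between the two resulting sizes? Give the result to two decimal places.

35.46pt

Major second: 14.8 × 1.125⁴ = 23.7067pt
Augmented fourth: 14.8 × 1.414⁴ = 59.1642pt
Difference: 59.1642 − 23.7067 = 35.4575pt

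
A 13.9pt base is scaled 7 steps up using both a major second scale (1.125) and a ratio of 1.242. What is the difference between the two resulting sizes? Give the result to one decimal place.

31.7pt

Major second: 13.9 × 1.125⁷ = 31.702pt
At 1.242: 13.9 × 1.242⁷ = 63.367pt
Difference: 63.367 − 31.702 = 31.665pt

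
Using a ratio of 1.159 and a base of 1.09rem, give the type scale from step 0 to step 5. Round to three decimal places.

Step 0: 1.09rem
Step 1: 1.09 × 1.159 = 1.263
Step 2: 1.09 × 1.159² = 1.464
Step 3: 1.09 × 1.159³ = 1.697
Step 4: 1.09 × 1.159⁴ = 1.967
Step 5: 1.09 × 1.159⁵ = 2.280

1.090rem, 1.263rem, 1.464rem, 1.697rem, 1.967rem, 2.280rem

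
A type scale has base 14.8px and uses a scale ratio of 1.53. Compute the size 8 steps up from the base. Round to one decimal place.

444.4px

Every step multiplies by the scale ratio.
14.8 × 1.53⁸ = 14.8 × 30.02835 ≈ 444.42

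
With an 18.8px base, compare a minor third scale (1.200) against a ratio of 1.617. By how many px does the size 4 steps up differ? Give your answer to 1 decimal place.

Minor third: 18.8 × 1.200⁴ = 38.984px
At 1.617: 18.8 × 1.617⁴ = 128.528px
Difference: 128.528 − 38.984 = 89.544px

89.5px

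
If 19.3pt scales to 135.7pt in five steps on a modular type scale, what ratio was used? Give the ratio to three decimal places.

1.477

The ratio satisfies 19.3 × r⁵ = 135.7, so r = (135.7 / 19.3)^(1/5).
r = 7.0311^(1/5) ≈ 1.4771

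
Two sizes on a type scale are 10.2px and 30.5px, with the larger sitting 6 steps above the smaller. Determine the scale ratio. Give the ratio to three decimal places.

1.200

The ratio satisfies 10.2 × r⁶ = 30.5, so r = (30.5 / 10.2)^(1/6).
r = 2.9902^(1/6) ≈ 1.2003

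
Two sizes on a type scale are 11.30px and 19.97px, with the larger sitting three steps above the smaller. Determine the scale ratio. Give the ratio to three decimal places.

r³ = 19.97 / 11.30, so r = (19.97/11.30)^(1/3).
r = 1.7673^(1/3) ≈ 1.2090

1.209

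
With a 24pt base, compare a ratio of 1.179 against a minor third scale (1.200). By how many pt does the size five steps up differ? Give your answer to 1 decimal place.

At 1.179: 24.0 × 1.179⁵ = 54.674pt
Minor third: 24.0 × 1.200⁵ = 59.720pt
Difference: 59.720 − 54.674 = 5.046pt

5.0pt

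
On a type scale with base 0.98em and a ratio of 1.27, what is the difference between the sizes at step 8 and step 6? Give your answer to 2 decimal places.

2.52em

Step 6: 0.98 × 1.27⁶ = 4.1120em
Step 8: 0.98 × 1.27⁸ = 6.6322em
Difference: 6.6322 − 4.1120 = 2.5202em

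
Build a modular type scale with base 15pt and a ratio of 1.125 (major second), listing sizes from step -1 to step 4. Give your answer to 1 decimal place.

Step -1: 15.0 ÷ 1.125 = 13.3
Step 0: 15pt
Step 1: 15.0 × 1.125 = 16.9
Step 2: 15.0 × 1.125² = 19.0
Step 3: 15.0 × 1.125³ = 21.4
Step 4: 15.0 × 1.125⁴ = 24.0

13.3pt, 15.0pt, 16.9pt, 19.0pt, 21.4pt, 24.0pt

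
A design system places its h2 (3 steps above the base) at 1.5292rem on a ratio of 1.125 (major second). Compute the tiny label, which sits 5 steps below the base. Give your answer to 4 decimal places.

1.5292 ÷ 1.125⁸ = 1.5292 ÷ 2.56578 ≈ 0.5960

0.5960rem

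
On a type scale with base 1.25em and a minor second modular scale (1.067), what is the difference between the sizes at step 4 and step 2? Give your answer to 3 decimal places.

Step 2: 1.25 × 1.067² = 1.42311em
Step 4: 1.25 × 1.067⁴ = 1.62020em
Difference: 1.62020 − 1.42311 = 0.19709em

0.197em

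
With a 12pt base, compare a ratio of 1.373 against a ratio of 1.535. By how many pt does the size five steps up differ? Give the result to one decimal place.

43.7pt

At 1.373: 12.0 × 1.373⁵ = 58.551pt
At 1.535: 12.0 × 1.535⁵ = 102.264pt
Difference: 102.264 − 58.551 = 43.713pt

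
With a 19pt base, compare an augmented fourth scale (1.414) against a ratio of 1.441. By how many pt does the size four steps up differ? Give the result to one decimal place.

Augmented fourth: 19.0 × 1.414⁴ = 75.954pt
At 1.441: 19.0 × 1.441⁴ = 81.924pt
Difference: 81.924 − 75.954 = 5.970pt

6.0pt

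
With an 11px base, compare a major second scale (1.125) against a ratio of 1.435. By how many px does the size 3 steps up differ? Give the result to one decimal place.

Major second: 11.0 × 1.125³ = 15.662px
At 1.435: 11.0 × 1.435³ = 32.505px
Difference: 32.505 − 15.662 = 16.843px

16.8px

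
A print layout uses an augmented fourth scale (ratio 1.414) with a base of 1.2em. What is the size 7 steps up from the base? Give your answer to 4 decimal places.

Each step on a modular scale multiplies by the ratio, so the size n steps from the base is base × ratioⁿ.
1.2 × 1.414⁷ = 1.2 × 11.30175 ≈ 13.5621

13.5621em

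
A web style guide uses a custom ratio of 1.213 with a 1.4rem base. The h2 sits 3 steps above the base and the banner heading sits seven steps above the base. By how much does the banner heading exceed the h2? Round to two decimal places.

Step 3: 1.4 × 1.213³ = 2.4987rem
Step 7: 1.4 × 1.213⁷ = 5.4095rem
Difference: 5.4095 − 2.4987 = 2.9108rem

2.91rem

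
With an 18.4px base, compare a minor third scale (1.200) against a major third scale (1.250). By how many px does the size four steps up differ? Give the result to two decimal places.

6.77px

Minor third: 18.4 × 1.200⁴ = 38.1542px
Major third: 18.4 × 1.250⁴ = 44.9219px
Difference: 44.9219 − 38.1542 = 6.7677px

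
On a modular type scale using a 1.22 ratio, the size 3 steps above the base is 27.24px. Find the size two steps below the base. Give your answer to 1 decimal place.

The gap is -2 − (3) = -5 steps, so the factor is 1.22^-5.
27.24 ÷ 1.22⁵ = 27.24 ÷ 2.70271 ≈ 10.079

10.1px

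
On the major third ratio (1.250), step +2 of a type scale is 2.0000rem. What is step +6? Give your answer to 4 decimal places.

The gap is 6 − (2) = 4 steps, so the factor is 1.250^4.
2.0000 × 1.250⁴ = 2.0000 × 2.44141 ≈ 4.8828

4.8828rem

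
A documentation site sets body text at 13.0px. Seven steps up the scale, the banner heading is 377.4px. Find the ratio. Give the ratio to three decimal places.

1.618

r⁷ = 377.4 / 13.0, so r = (377.4/13.0)^(1/7).
r = 29.0308^(1/7) ≈ 1.6180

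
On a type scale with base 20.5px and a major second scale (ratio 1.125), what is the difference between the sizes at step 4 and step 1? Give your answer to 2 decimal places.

9.77px

Step 1: 20.5 × 1.125 = 23.0625px
Step 4: 20.5 × 1.125⁴ = 32.8370px
Difference: 32.8370 − 23.0625 = 9.7745px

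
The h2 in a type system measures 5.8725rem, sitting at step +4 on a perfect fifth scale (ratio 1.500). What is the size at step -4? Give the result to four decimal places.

Moving from step +4 to step -4 is 8 steps down, so divide by r⁸.
5.8725 ÷ 1.500⁸ = 5.8725 ÷ 25.62891 ≈ 0.2291

0.2291rem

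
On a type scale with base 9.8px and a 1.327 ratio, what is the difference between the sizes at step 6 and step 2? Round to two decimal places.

36.25px

Step 2: 9.8 × 1.327² = 17.2571px
Step 6: 9.8 × 1.327⁶ = 53.5121px
Difference: 53.5121 − 17.2571 = 36.2550px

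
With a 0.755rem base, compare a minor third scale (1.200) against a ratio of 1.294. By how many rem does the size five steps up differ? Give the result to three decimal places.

Minor third: 0.755 × 1.200⁵ = 1.87868rem
At 1.294: 0.755 × 1.294⁵ = 2.73917rem
Difference: 2.73917 − 1.87868 = 0.86049rem

0.860rem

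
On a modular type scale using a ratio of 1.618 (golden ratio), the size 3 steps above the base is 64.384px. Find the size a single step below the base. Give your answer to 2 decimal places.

64.384 ÷ 1.618⁴ = 64.384 ÷ 6.85353 ≈ 9.394

9.39px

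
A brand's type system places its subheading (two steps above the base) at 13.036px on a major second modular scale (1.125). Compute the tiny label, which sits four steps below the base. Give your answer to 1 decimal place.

Moving from step +2 to step -4 is 6 steps down, so divide by r⁶.
13.036 ÷ 1.125⁶ = 13.036 ÷ 2.02729 ≈ 6.430

6.4px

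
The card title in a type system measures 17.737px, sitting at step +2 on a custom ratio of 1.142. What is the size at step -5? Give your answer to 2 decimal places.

17.737 ÷ 1.142⁷ = 17.737 ÷ 2.53316 ≈ 7.002

7.00px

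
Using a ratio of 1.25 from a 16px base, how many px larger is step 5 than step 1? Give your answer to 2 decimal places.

Step 1: 16.0 × 1.25 = 20.0000px
Step 5: 16.0 × 1.25⁵ = 48.8281px
Difference: 48.8281 − 20.0000 = 28.8281px

28.83px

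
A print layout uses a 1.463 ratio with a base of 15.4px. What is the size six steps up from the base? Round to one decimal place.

151.0px

15.4 × 1.463⁶ = 15.4 × 9.80541 ≈ 151.00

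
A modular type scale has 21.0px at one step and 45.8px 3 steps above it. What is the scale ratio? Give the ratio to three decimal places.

1.297

The ratio satisfies 21.0 × r³ = 45.8, so r = (45.8 / 21.0)^(1/3).
r = 2.1810^(1/3) ≈ 1.2968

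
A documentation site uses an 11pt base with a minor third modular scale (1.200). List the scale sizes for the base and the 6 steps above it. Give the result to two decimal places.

Step 0: 11pt
Step 1: 11.0 × 1.200 = 13.20
Step 2: 11.0 × 1.200² = 15.84
Step 3: 11.0 × 1.200³ = 19.01
Step 4: 11.0 × 1.200⁴ = 22.81
Step 5: 11.0 × 1.200⁵ = 27.37
Step 6: 11.0 × 1.200⁶ = 32.85

11.00pt, 13.20pt, 15.84pt, 19.01pt, 22.81pt, 27.37pt, 32.85pt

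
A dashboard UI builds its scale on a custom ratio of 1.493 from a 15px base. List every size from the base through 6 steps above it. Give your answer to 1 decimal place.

Step 0: 15px
Step 1: 15.0 × 1.493 = 22.4
Step 2: 15.0 × 1.493² = 33.4
Step 3: 15.0 × 1.493³ = 49.9
Step 4: 15.0 × 1.493⁴ = 74.5
Step 5: 15.0 × 1.493⁵ = 111.3
Step 6: 15.0 × 1.493⁶ = 166.1

15.0px, 22.4px, 33.4px, 49.9px, 74.5px, 111.3px, 166.1px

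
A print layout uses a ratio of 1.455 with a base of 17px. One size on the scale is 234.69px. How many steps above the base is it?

1.455ⁿ = 234.69 / 17 = 13.8053
n = ln(13.8053) / ln(1.455) = 2.6251 / 0.3750 ≈ 7.00

7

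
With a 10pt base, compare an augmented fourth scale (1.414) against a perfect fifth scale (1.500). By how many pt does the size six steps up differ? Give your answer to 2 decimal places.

33.98pt

Augmented fourth: 10.0 × 1.414⁶ = 79.9275pt
Perfect fifth: 10.0 × 1.500⁶ = 113.9062pt
Difference: 113.9062 − 79.9275 = 33.9787pt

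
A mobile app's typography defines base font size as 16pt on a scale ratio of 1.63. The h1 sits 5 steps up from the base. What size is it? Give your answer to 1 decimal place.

16.0 × 1.63⁵ = 16.0 × 11.50636 ≈ 184.10

184.1pt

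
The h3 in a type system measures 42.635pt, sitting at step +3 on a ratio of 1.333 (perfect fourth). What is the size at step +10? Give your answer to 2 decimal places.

318.84pt

Moving from step +3 to step +10 is 7 steps up, so multiply by r⁷.
42.635 × 1.333⁷ = 42.635 × 7.47844 ≈ 318.843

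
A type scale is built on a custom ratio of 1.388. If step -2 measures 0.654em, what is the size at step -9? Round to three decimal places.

Moving from step -2 to step -9 is 7 steps down, so divide by r⁷.
0.654 ÷ 1.388⁷ = 0.654 ÷ 9.92490 ≈ 0.066

0.066em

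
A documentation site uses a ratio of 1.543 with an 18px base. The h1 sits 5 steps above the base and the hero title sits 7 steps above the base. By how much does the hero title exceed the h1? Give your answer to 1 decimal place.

217.4px

Step 5: 18.0 × 1.543⁵ = 157.435px
Step 7: 18.0 × 1.543⁷ = 374.830px
Difference: 374.830 − 157.435 = 217.395px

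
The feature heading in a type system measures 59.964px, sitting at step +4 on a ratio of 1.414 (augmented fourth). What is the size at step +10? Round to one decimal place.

479.3px

59.964 × 1.414⁶ = 59.964 × 7.99275 ≈ 479.278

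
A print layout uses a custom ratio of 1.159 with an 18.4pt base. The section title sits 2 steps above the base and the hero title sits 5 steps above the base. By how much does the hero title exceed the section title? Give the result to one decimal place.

Step 2: 18.4 × 1.159² = 24.716pt
Step 5: 18.4 × 1.159⁵ = 38.480pt
Difference: 38.480 − 24.716 = 13.764pt

13.8pt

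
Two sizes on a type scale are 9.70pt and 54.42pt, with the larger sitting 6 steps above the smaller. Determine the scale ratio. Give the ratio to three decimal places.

1.333

The ratio satisfies 9.70 × r⁶ = 54.42, so r = (54.42 / 9.70)^(1/6).
r = 5.6103^(1/6) ≈ 1.3330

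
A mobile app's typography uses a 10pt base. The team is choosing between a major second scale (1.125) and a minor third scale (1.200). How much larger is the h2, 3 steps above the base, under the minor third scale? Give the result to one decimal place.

3.0pt

Major second: 10.0 × 1.125³ = 14.238pt
Minor third: 10.0 × 1.200³ = 17.280pt
Difference: 17.280 − 14.238 = 3.042pt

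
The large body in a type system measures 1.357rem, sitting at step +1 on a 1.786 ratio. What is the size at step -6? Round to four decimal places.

Moving from step +1 to step -6 is 7 steps down, so divide by r⁷.
1.357 ÷ 1.786⁷ = 1.357 ÷ 57.96558 ≈ 0.0234

0.0234rem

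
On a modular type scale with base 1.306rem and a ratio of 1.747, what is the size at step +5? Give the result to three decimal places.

21.252rem

1.306 × 1.747⁵ = 1.306 × 16.27288 ≈ 21.252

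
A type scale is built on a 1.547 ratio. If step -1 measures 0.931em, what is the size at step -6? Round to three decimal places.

0.105em

0.931 ÷ 1.547⁵ = 0.931 ÷ 8.86036 ≈ 0.105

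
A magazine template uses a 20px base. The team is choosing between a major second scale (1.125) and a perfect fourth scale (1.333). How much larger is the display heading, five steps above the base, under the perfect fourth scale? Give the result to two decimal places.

48.13px

Major second: 20.0 × 1.125⁵ = 36.0406px
Perfect fourth: 20.0 × 1.333⁵ = 84.1745px
Difference: 84.1745 − 36.0406 = 48.1339px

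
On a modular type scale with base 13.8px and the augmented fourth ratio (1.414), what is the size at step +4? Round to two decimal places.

55.17px

Each step on a modular scale multiplies by the ratio, so the size n steps from the base is base × ratioⁿ.
13.8 × 1.414⁴ = 13.8 × 3.99758 ≈ 55.17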